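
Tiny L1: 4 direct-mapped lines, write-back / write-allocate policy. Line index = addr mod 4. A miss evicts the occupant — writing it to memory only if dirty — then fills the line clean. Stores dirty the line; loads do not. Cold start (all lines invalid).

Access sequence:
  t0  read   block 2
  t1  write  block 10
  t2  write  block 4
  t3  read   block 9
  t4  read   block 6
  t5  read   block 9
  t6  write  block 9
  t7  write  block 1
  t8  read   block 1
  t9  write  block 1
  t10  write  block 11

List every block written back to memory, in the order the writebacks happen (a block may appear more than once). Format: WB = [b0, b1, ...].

WB = [10, 9]

  0 | R B2 → L2 miss [-]
  1 | W B10 → L2 miss [D]
  2 | W B4 → L0 miss [D]
  3 | R B9 → L1 miss [-]
  4 | R B6 → L2 miss wb→B10 [-]
  5 | R B9 → L1 hit [-]
  6 | W B9 → L1 hit [D]
  7 | W B1 → L1 miss wb→B9 [D]
  8 | R B1 → L1 hit [D]
  9 | W B1 → L1 hit [D]
  10 | W B11 → L3 miss [D]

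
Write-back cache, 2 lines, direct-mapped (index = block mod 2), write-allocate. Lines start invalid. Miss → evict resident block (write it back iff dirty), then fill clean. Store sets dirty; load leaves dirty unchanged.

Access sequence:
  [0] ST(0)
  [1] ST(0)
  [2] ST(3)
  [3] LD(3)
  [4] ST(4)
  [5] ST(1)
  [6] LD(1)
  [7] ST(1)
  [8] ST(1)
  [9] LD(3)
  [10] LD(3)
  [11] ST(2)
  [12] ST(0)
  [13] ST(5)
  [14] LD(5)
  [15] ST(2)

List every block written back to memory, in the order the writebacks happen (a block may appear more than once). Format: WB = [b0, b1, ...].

0: W B0 → L0 miss [D]
1: W B0 → L0 hit [D]
2: W B3 → L1 miss [D]
3: R B3 → L1 hit [D]
4: W B4 → L0 miss wb→B0 [D]
5: W B1 → L1 miss wb→B3 [D]
6: R B1 → L1 hit [D]
7: W B1 → L1 hit [D]
8: W B1 → L1 hit [D]
9: R B3 → L1 miss wb→B1 [-]
10: R B3 → L1 hit [-]
11: W B2 → L0 miss wb→B4 [D]
12: W B0 → L0 miss wb→B2 [D]
13: W B5 → L1 miss [D]
14: R B5 → L1 hit [D]
15: W B2 → L0 miss wb→B0 [D]

WB = [0, 3, 1, 4, 2, 0]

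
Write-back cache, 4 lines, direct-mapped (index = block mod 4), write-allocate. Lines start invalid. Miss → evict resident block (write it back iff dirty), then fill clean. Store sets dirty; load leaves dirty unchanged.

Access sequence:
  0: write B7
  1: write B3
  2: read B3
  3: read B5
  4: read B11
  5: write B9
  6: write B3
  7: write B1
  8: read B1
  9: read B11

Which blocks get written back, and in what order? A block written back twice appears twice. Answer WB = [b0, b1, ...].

WB = [7, 3, 9, 3]

0: W B7 -> L3 miss  d=D]
1: W B3 -> L3 miss wb->B7  d=D]
2: R B3 -> L3 hit  d=D]
3: R B5 -> L1 miss  d=-]
4: R B11 -> L3 miss wb->B3  d=-]
5: W B9 -> L1 miss  d=D]
6: W B3 -> L3 miss  d=D]
7: W B1 -> L1 miss wb->B9  d=D]
8: R B1 -> L1 hit  d=D]
9: R B11 -> L3 miss wb->B3  d=-]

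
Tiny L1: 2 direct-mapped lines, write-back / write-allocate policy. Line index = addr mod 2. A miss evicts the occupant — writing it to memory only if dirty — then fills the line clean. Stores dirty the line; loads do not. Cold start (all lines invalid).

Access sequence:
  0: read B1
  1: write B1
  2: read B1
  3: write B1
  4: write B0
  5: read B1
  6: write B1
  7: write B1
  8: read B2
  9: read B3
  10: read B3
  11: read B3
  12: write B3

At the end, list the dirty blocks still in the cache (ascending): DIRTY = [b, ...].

0: R B1 -> L1 miss  d=-]
1: W B1 -> L1 hit  d=D]
2: R B1 -> L1 hit  d=D]
3: W B1 -> L1 hit  d=D]
4: W B0 -> L0 miss  d=D]
5: R B1 -> L1 hit  d=D]
6: W B1 -> L1 hit  d=D]
7: W B1 -> L1 hit  d=D]
8: R B2 -> L0 miss wb->B0  d=-]
9: R B3 -> L1 miss wb->B1  d=-]
10: R B3 -> L1 hit  d=-]
11: R B3 -> L1 hit  d=-]
12: W B3 -> L1 hit  d=D]

DIRTY = [3]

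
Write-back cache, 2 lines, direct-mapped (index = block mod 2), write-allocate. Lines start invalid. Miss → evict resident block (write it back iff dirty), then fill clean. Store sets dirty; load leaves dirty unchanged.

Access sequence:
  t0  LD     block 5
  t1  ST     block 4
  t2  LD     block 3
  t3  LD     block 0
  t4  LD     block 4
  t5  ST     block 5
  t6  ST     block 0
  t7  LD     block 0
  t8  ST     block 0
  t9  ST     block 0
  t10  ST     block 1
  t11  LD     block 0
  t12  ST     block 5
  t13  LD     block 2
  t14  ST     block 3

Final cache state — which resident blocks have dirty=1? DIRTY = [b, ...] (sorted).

DIRTY = [3]

  0 | R B5 → L1 miss [-]
  1 | W B4 → L0 miss [D]
  2 | R B3 → L1 miss [-]
  3 | R B0 → L0 miss wb→B4 [-]
  4 | R B4 → L0 miss [-]
  5 | W B5 → L1 miss [D]
  6 | W B0 → L0 miss [D]
  7 | R B0 → L0 hit [D]
  8 | W B0 → L0 hit [D]
  9 | W B0 → L0 hit [D]
  10 | W B1 → L1 miss wb→B5 [D]
  11 | R B0 → L0 hit [D]
  12 | W B5 → L1 miss wb→B1 [D]
  13 | R B2 → L0 miss wb→B0 [-]
  14 | W B3 → L1 miss wb→B5 [D]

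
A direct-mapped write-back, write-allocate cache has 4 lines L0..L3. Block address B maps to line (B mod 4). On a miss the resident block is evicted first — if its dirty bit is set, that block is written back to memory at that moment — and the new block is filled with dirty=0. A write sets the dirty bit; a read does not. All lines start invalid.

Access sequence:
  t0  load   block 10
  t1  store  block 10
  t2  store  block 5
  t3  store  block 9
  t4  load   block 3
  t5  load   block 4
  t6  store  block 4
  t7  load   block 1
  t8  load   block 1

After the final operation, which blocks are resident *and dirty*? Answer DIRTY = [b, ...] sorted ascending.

  0 | R B10 → L2 miss [-]
  1 | W B10 → L2 hit [D]
  2 | W B5 → L1 miss [D]
  3 | W B9 → L1 miss wb→B5 [D]
  4 | R B3 → L3 miss [-]
  5 | R B4 → L0 miss [-]
  6 | W B4 → L0 hit [D]
  7 | R B1 → L1 miss wb→B9 [-]
  8 | R B1 → L1 hit [-]

DIRTY = [4, 10]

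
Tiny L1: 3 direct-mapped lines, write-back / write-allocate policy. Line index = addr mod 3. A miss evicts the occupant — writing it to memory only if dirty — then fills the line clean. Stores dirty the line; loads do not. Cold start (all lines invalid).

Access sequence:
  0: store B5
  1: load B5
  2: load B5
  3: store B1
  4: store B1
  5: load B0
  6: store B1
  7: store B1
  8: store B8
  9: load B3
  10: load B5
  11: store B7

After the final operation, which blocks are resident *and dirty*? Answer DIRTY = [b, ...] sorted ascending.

DIRTY = [7]

0: W B5 -> L2 miss  d=D]
1: R B5 -> L2 hit  d=D]
2: R B5 -> L2 hit  d=D]
3: W B1 -> L1 miss  d=D]
4: W B1 -> L1 hit  d=D]
5: R B0 -> L0 miss  d=-]
6: W B1 -> L1 hit  d=D]
7: W B1 -> L1 hit  d=D]
8: W B8 -> L2 miss wb->B5  d=D]
9: R B3 -> L0 miss  d=-]
10: R B5 -> L2 miss wb->B8  d=-]
11: W B7 -> L1 miss wb->B1  d=D]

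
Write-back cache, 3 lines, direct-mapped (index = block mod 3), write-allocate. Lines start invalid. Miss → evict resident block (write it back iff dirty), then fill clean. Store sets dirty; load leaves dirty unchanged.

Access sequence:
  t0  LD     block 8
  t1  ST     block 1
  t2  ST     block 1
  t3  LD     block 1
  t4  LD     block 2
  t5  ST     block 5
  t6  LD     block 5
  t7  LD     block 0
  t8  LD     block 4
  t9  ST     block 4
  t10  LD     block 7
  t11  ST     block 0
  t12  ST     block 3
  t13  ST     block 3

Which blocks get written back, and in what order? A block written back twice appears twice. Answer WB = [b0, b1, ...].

0: R B8 → L2 miss [-]
1: W B1 → L1 miss [D]
2: W B1 → L1 hit [D]
3: R B1 → L1 hit [D]
4: R B2 → L2 miss [-]
5: W B5 → L2 miss [D]
6: R B5 → L2 hit [D]
7: R B0 → L0 miss [-]
8: R B4 → L1 miss wb→B1 [-]
9: W B4 → L1 hit [D]
10: R B7 → L1 miss wb→B4 [-]
11: W B0 → L0 hit [D]
12: W B3 → L0 miss wb→B0 [D]
13: W B3 → L0 hit [D]

WB = [1, 4, 0]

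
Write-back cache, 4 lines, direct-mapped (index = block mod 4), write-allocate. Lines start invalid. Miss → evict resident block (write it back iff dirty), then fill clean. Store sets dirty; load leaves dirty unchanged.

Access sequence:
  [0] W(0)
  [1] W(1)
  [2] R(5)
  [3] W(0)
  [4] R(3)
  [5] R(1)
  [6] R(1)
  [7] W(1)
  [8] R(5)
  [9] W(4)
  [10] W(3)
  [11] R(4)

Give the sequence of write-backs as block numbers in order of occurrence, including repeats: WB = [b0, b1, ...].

  0 | W B0 → L0 miss [D]
  1 | W B1 → L1 miss [D]
  2 | R B5 → L1 miss wb→B1 [-]
  3 | W B0 → L0 hit [D]
  4 | R B3 → L3 miss [-]
  5 | R B1 → L1 miss [-]
  6 | R B1 → L1 hit [-]
  7 | W B1 → L1 hit [D]
  8 | R B5 → L1 miss wb→B1 [-]
  9 | W B4 → L0 miss wb→B0 [D]
  10 | W B3 → L3 hit [D]
  11 | R B4 → L0 hit [D]

WB = [1, 1, 0]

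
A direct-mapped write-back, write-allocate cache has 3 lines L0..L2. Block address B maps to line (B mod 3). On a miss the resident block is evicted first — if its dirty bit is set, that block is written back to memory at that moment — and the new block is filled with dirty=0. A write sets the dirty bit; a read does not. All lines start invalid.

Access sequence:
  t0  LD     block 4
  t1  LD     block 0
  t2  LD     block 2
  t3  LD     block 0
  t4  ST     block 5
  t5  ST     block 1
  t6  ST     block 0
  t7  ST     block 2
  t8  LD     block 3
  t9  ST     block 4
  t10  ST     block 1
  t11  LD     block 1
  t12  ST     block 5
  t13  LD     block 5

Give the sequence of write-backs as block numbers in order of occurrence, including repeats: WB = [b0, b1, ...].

WB = [5, 0, 1, 4, 2]

0: R B4 -> L1 miss  d=-]
1: R B0 -> L0 miss  d=-]
2: R B2 -> L2 miss  d=-]
3: R B0 -> L0 hit  d=-]
4: W B5 -> L2 miss  d=D]
5: W B1 -> L1 miss  d=D]
6: W B0 -> L0 hit  d=D]
7: W B2 -> L2 miss wb->B5  d=D]
8: R B3 -> L0 miss wb->B0  d=-]
9: W B4 -> L1 miss wb->B1  d=D]
10: W B1 -> L1 miss wb->B4  d=D]
11: R B1 -> L1 hit  d=D]
12: W B5 -> L2 miss wb->B2  d=D]
13: R B5 -> L2 hit  d=D]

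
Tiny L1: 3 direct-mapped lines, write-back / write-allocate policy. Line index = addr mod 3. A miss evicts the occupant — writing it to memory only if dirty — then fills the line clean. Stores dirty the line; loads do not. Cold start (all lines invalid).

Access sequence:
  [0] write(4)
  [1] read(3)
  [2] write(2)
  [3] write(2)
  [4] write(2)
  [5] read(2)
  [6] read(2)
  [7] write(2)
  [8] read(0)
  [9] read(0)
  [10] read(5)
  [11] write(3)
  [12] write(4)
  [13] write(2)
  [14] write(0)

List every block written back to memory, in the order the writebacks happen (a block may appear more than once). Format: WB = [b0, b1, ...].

WB = [2, 3]

0: W B4 → L1 miss [D]
1: R B3 → L0 miss [-]
2: W B2 → L2 miss [D]
3: W B2 → L2 hit [D]
4: W B2 → L2 hit [D]
5: R B2 → L2 hit [D]
6: R B2 → L2 hit [D]
7: W B2 → L2 hit [D]
8: R B0 → L0 miss [-]
9: R B0 → L0 hit [-]
10: R B5 → L2 miss wb→B2 [-]
11: W B3 → L0 miss [D]
12: W B4 → L1 hit [D]
13: W B2 → L2 miss [D]
14: W B0 → L0 miss wb→B3 [D]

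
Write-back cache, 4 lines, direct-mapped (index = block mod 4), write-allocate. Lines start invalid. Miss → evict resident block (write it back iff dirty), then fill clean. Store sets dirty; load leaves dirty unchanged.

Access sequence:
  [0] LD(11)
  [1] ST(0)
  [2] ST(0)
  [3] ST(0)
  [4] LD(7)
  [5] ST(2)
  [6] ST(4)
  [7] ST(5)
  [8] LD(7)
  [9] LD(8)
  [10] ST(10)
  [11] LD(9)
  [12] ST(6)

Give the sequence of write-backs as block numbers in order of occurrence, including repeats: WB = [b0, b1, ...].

WB = [0, 4, 2, 5, 10]

0: R B11 → L3 miss [-]
1: W B0 → L0 miss [D]
2: W B0 → L0 hit [D]
3: W B0 → L0 hit [D]
4: R B7 → L3 miss [-]
5: W B2 → L2 miss [D]
6: W B4 → L0 miss wb→B0 [D]
7: W B5 → L1 miss [D]
8: R B7 → L3 hit [-]
9: R B8 → L0 miss wb→B4 [-]
10: W B10 → L2 miss wb→B2 [D]
11: R B9 → L1 miss wb→B5 [-]
12: W B6 → L2 miss wb→B10 [D]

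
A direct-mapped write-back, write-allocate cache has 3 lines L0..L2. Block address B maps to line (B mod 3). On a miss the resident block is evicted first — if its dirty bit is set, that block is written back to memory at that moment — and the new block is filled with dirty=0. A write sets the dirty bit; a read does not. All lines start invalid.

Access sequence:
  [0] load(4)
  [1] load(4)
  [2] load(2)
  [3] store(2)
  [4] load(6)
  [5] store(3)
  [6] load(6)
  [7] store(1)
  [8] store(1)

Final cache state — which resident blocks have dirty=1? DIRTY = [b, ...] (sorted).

DIRTY = [1, 2]

  0 | R B4 → L1 miss [-]
  1 | R B4 → L1 hit [-]
  2 | R B2 → L2 miss [-]
  3 | W B2 → L2 hit [D]
  4 | R B6 → L0 miss [-]
  5 | W B3 → L0 miss [D]
  6 | R B6 → L0 miss wb→B3 [-]
  7 | W B1 → L1 miss [D]
  8 | W B1 → L1 hit [D]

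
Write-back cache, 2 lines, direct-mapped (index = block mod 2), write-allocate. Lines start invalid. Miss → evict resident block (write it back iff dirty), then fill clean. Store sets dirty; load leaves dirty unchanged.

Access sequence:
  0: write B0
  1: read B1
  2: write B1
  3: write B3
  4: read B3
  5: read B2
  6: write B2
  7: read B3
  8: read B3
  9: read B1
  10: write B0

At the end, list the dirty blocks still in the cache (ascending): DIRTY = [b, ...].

DIRTY = [0]

0: W B0 → L0 miss [D]
1: R B1 → L1 miss [-]
2: W B1 → L1 hit [D]
3: W B3 → L1 miss wb→B1 [D]
4: R B3 → L1 hit [D]
5: R B2 → L0 miss wb→B0 [-]
6: W B2 → L0 hit [D]
7: R B3 → L1 hit [D]
8: R B3 → L1 hit [D]
9: R B1 → L1 miss wb→B3 [-]
10: W B0 → L0 miss wb→B2 [D]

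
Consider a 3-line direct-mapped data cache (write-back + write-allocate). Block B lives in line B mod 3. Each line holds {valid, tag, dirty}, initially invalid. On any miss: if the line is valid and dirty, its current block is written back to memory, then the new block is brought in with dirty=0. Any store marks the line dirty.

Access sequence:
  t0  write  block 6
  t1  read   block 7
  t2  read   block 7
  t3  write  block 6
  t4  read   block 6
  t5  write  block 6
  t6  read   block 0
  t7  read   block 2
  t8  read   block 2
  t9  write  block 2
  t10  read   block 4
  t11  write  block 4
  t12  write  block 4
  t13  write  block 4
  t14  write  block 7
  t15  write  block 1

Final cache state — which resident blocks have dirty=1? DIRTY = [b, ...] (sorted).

DIRTY = [1, 2]

0: W B6 → L0 miss [D]
1: R B7 → L1 miss [-]
2: R B7 → L1 hit [-]
3: W B6 → L0 hit [D]
4: R B6 → L0 hit [D]
5: W B6 → L0 hit [D]
6: R B0 → L0 miss wb→B6 [-]
7: R B2 → L2 miss [-]
8: R B2 → L2 hit [-]
9: W B2 → L2 hit [D]
10: R B4 → L1 miss [-]
11: W B4 → L1 hit [D]
12: W B4 → L1 hit [D]
13: W B4 → L1 hit [D]
14: W B7 → L1 miss wb→B4 [D]
15: W B1 → L1 miss wb→B7 [D]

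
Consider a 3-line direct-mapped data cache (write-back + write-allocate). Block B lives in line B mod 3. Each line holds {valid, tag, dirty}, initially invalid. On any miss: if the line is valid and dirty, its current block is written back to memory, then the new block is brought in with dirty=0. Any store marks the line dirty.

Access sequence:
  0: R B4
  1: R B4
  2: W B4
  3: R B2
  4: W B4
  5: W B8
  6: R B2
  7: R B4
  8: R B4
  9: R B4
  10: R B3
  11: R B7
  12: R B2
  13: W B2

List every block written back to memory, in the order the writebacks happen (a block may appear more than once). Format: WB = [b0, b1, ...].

0: R B4 → L1 miss [-]
1: R B4 → L1 hit [-]
2: W B4 → L1 hit [D]
3: R B2 → L2 miss [-]
4: W B4 → L1 hit [D]
5: W B8 → L2 miss [D]
6: R B2 → L2 miss wb→B8 [-]
7: R B4 → L1 hit [D]
8: R B4 → L1 hit [D]
9: R B4 → L1 hit [D]
10: R B3 → L0 miss [-]
11: R B7 → L1 miss wb→B4 [-]
12: R B2 → L2 hit [-]
13: W B2 → L2 hit [D]

WB = [8, 4]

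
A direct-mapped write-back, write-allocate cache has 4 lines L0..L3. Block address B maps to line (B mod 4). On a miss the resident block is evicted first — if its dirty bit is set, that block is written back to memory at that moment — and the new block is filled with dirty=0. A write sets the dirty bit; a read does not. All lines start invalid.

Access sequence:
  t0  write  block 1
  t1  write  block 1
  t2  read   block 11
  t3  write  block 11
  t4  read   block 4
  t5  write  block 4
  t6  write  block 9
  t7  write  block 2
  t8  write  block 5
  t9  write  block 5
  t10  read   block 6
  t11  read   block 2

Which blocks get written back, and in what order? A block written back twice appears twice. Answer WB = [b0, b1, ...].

0: W B1 -> L1 miss  d=D]
1: W B1 -> L1 hit  d=D]
2: R B11 -> L3 miss  d=-]
3: W B11 -> L3 hit  d=D]
4: R B4 -> L0 miss  d=-]
5: W B4 -> L0 hit  d=D]
6: W B9 -> L1 miss wb->B1  d=D]
7: W B2 -> L2 miss  d=D]
8: W B5 -> L1 miss wb->B9  d=D]
9: W B5 -> L1 hit  d=D]
10: R B6 -> L2 miss wb->B2  d=-]
11: R B2 -> L2 miss  d=-]

WB = [1, 9, 2]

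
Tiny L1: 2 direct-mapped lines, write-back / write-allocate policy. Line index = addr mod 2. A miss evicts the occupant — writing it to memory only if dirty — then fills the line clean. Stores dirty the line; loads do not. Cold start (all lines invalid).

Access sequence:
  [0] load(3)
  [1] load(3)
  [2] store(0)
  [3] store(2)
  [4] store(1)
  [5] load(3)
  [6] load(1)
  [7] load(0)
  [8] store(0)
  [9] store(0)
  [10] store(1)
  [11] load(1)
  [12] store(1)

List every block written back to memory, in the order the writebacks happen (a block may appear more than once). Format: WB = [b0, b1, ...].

WB = [0, 1, 2]

0: R B3 -> L1 miss  d=-]
1: R B3 -> L1 hit  d=-]
2: W B0 -> L0 miss  d=D]
3: W B2 -> L0 miss wb->B0  d=D]
4: W B1 -> L1 miss  d=D]
5: R B3 -> L1 miss wb->B1  d=-]
6: R B1 -> L1 miss  d=-]
7: R B0 -> L0 miss wb->B2  d=-]
8: W B0 -> L0 hit  d=D]
9: W B0 -> L0 hit  d=D]
10: W B1 -> L1 hit  d=D]
11: R B1 -> L1 hit  d=D]
12: W B1 -> L1 hit  d=D]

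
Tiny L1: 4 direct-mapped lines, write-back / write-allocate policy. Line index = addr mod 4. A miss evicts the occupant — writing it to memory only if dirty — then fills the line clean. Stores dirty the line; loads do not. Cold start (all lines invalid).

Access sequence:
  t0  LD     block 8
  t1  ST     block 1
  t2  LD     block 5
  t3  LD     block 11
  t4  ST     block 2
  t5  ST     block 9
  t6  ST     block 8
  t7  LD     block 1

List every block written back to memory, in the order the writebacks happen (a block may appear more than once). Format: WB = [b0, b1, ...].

WB = [1, 9]

0: R B8 → L0 miss [-]
1: W B1 → L1 miss [D]
2: R B5 → L1 miss wb→B1 [-]
3: R B11 → L3 miss [-]
4: W B2 → L2 miss [D]
5: W B9 → L1 miss [D]
6: W B8 → L0 hit [D]
7: R B1 → L1 miss wb→B9 [-]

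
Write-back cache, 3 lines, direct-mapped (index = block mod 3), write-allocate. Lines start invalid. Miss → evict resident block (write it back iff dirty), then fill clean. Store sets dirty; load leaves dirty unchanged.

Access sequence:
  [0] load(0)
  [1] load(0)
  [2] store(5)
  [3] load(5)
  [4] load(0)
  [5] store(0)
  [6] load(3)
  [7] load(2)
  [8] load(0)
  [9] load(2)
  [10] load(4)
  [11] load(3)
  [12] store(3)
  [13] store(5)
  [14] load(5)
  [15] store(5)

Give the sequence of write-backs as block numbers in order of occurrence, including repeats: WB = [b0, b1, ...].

0: R B0 -> L0 miss  d=-]
1: R B0 -> L0 hit  d=-]
2: W B5 -> L2 miss  d=D]
3: R B5 -> L2 hit  d=D]
4: R B0 -> L0 hit  d=-]
5: W B0 -> L0 hit  d=D]
6: R B3 -> L0 miss wb->B0  d=-]
7: R B2 -> L2 miss wb->B5  d=-]
8: R B0 -> L0 miss  d=-]
9: R B2 -> L2 hit  d=-]
10: R B4 -> L1 miss  d=-]
11: R B3 -> L0 miss  d=-]
12: W B3 -> L0 hit  d=D]
13: W B5 -> L2 miss  d=D]
14: R B5 -> L2 hit  d=D]
15: W B5 -> L2 hit  d=D]

WB = [0, 5]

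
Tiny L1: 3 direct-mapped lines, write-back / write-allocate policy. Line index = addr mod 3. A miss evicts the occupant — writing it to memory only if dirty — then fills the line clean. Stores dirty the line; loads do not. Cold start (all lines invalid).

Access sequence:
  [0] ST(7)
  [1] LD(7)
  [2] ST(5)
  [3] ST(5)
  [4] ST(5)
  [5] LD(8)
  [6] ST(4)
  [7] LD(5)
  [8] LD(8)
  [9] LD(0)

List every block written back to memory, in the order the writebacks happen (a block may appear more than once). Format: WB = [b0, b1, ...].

WB = [5, 7]

0: W B7 → L1 miss [D]
1: R B7 → L1 hit [D]
2: W B5 → L2 miss [D]
3: W B5 → L2 hit [D]
4: W B5 → L2 hit [D]
5: R B8 → L2 miss wb→B5 [-]
6: W B4 → L1 miss wb→B7 [D]
7: R B5 → L2 miss [-]
8: R B8 → L2 miss [-]
9: R B0 → L0 miss [-]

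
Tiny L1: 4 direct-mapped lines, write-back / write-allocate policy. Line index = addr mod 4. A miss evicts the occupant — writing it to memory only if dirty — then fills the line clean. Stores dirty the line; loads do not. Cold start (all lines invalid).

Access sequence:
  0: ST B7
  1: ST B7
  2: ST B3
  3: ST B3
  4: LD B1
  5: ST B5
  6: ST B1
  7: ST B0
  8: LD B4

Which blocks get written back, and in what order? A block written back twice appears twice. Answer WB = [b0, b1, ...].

WB = [7, 5, 0]

0: W B7 -> L3 miss  d=D]
1: W B7 -> L3 hit  d=D]
2: W B3 -> L3 miss wb->B7  d=D]
3: W B3 -> L3 hit  d=D]
4: R B1 -> L1 miss  d=-]
5: W B5 -> L1 miss  d=D]
6: W B1 -> L1 miss wb->B5  d=D]
7: W B0 -> L0 miss  d=D]
8: R B4 -> L0 miss wb->B0  d=-]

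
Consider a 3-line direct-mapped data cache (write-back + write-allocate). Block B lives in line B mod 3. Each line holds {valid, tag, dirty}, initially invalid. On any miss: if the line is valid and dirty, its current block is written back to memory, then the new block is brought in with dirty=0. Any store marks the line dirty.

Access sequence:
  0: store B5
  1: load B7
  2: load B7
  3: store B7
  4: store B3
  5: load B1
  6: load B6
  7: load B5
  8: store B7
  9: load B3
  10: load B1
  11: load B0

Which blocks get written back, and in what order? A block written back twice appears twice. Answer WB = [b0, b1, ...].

WB = [7, 3, 7]

  0 | W B5 → L2 miss [D]
  1 | R B7 → L1 miss [-]
  2 | R B7 → L1 hit [-]
  3 | W B7 → L1 hit [D]
  4 | W B3 → L0 miss [D]
  5 | R B1 → L1 miss wb→B7 [-]
  6 | R B6 → L0 miss wb→B3 [-]
  7 | R B5 → L2 hit [D]
  8 | W B7 → L1 miss [D]
  9 | R B3 → L0 miss [-]
  10 | R B1 → L1 miss wb→B7 [-]
  11 | R B0 → L0 miss [-]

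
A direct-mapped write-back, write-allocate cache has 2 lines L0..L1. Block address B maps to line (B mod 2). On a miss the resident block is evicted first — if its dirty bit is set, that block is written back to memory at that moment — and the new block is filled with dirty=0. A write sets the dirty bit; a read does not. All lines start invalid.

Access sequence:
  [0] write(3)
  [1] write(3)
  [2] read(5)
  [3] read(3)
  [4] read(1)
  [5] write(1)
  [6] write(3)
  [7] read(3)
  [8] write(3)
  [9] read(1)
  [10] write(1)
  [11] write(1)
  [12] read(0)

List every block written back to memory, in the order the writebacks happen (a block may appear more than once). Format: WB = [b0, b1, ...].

0: W B3 → L1 miss [D]
1: W B3 → L1 hit [D]
2: R B5 → L1 miss wb→B3 [-]
3: R B3 → L1 miss [-]
4: R B1 → L1 miss [-]
5: W B1 → L1 hit [D]
6: W B3 → L1 miss wb→B1 [D]
7: R B3 → L1 hit [D]
8: W B3 → L1 hit [D]
9: R B1 → L1 miss wb→B3 [-]
10: W B1 → L1 hit [D]
11: W B1 → L1 hit [D]
12: R B0 → L0 miss [-]

WB = [3, 1, 3]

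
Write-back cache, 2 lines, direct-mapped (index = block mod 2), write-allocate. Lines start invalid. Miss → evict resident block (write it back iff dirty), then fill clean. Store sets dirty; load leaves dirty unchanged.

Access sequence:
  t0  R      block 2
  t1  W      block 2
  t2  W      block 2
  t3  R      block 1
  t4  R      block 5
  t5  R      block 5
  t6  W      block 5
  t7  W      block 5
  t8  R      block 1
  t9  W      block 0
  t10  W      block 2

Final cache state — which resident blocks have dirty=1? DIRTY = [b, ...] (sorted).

0: R B2 -> L0 miss  d=-]
1: W B2 -> L0 hit  d=D]
2: W B2 -> L0 hit  d=D]
3: R B1 -> L1 miss  d=-]
4: R B5 -> L1 miss  d=-]
5: R B5 -> L1 hit  d=-]
6: W B5 -> L1 hit  d=D]
7: W B5 -> L1 hit  d=D]
8: R B1 -> L1 miss wb->B5  d=-]
9: W B0 -> L0 miss wb->B2  d=D]
10: W B2 -> L0 miss wb->B0  d=D]

DIRTY = [2]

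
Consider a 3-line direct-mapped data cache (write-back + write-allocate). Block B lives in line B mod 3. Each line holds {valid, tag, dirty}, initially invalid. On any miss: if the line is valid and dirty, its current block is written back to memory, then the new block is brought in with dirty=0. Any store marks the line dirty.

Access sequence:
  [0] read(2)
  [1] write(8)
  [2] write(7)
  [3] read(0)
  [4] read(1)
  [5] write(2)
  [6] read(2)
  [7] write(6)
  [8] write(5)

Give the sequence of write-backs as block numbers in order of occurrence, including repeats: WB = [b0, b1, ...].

0: R B2 -> L2 miss  d=-]
1: W B8 -> L2 miss  d=D]
2: W B7 -> L1 miss  d=D]
3: R B0 -> L0 miss  d=-]
4: R B1 -> L1 miss wb->B7  d=-]
5: W B2 -> L2 miss wb->B8  d=D]
6: R B2 -> L2 hit  d=D]
7: W B6 -> L0 miss  d=D]
8: W B5 -> L2 miss wb->B2  d=D]

WB = [7, 8, 2]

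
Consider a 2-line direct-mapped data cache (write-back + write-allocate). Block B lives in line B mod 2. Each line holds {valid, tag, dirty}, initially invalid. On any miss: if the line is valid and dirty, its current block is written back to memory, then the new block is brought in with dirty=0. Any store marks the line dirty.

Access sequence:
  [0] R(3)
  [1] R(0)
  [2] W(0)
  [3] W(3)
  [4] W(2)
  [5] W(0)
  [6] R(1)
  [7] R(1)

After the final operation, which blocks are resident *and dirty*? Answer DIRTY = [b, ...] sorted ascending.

DIRTY = [0]

  0 | R B3 → L1 miss [-]
  1 | R B0 → L0 miss [-]
  2 | W B0 → L0 hit [D]
  3 | W B3 → L1 hit [D]
  4 | W B2 → L0 miss wb→B0 [D]
  5 | W B0 → L0 miss wb→B2 [D]
  6 | R B1 → L1 miss wb→B3 [-]
  7 | R B1 → L1 hit [-]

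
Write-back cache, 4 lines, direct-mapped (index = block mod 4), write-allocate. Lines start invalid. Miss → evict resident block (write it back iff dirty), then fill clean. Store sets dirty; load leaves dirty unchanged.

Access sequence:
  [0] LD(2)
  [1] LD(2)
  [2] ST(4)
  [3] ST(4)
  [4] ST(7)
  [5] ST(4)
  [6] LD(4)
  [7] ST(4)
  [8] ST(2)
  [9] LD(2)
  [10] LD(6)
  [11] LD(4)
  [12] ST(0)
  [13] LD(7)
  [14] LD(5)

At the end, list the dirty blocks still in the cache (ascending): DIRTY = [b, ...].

0: R B2 → L2 miss [-]
1: R B2 → L2 hit [-]
2: W B4 → L0 miss [D]
3: W B4 → L0 hit [D]
4: W B7 → L3 miss [D]
5: W B4 → L0 hit [D]
6: R B4 → L0 hit [D]
7: W B4 → L0 hit [D]
8: W B2 → L2 hit [D]
9: R B2 → L2 hit [D]
10: R B6 → L2 miss wb→B2 [-]
11: R B4 → L0 hit [D]
12: W B0 → L0 miss wb→B4 [D]
13: R B7 → L3 hit [D]
14: R B5 → L1 miss [-]

DIRTY = [0, 7]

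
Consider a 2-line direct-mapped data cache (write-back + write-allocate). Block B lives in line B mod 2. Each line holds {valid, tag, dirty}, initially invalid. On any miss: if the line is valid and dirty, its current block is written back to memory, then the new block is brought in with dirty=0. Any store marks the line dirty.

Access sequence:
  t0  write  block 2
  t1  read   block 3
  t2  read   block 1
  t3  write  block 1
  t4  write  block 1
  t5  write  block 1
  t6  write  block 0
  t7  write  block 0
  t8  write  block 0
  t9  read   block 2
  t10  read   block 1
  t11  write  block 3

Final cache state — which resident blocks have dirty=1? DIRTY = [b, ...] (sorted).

  0 | W B2 → L0 miss [D]
  1 | R B3 → L1 miss [-]
  2 | R B1 → L1 miss [-]
  3 | W B1 → L1 hit [D]
  4 | W B1 → L1 hit [D]
  5 | W B1 → L1 hit [D]
  6 | W B0 → L0 miss wb→B2 [D]
  7 | W B0 → L0 hit [D]
  8 | W B0 → L0 hit [D]
  9 | R B2 → L0 miss wb→B0 [-]
  10 | R B1 → L1 hit [D]
  11 | W B3 → L1 miss wb→B1 [D]

DIRTY = [3]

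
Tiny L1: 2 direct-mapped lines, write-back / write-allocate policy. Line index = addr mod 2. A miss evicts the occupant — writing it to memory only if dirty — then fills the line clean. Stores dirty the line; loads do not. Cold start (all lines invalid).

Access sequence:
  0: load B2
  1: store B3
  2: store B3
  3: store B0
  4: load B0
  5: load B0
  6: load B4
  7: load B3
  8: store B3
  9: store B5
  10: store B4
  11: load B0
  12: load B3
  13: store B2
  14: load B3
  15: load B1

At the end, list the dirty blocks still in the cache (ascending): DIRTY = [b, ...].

  0 | R B2 → L0 miss [-]
  1 | W B3 → L1 miss [D]
  2 | W B3 → L1 hit [D]
  3 | W B0 → L0 miss [D]
  4 | R B0 → L0 hit [D]
  5 | R B0 → L0 hit [D]
  6 | R B4 → L0 miss wb→B0 [-]
  7 | R B3 → L1 hit [D]
  8 | W B3 → L1 hit [D]
  9 | W B5 → L1 miss wb→B3 [D]
  10 | W B4 → L0 hit [D]
  11 | R B0 → L0 miss wb→B4 [-]
  12 | R B3 → L1 miss wb→B5 [-]
  13 | W B2 → L0 miss [D]
  14 | R B3 → L1 hit [-]
  15 | R B1 → L1 miss [-]

DIRTY = [2]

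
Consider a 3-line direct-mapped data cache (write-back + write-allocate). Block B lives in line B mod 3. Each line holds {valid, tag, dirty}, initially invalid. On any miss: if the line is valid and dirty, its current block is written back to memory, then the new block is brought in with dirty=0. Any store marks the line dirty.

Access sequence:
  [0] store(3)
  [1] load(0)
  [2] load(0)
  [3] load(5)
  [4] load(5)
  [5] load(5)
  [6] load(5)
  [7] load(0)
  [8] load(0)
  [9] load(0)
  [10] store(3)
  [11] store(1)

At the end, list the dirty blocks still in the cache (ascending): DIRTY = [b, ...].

DIRTY = [1, 3]

0: W B3 -> L0 miss  d=D]
1: R B0 -> L0 miss wb->B3  d=-]
2: R B0 -> L0 hit  d=-]
3: R B5 -> L2 miss  d=-]
4: R B5 -> L2 hit  d=-]
5: R B5 -> L2 hit  d=-]
6: R B5 -> L2 hit  d=-]
7: R B0 -> L0 hit  d=-]
8: R B0 -> L0 hit  d=-]
9: R B0 -> L0 hit  d=-]
10: W B3 -> L0 miss  d=D]
11: W B1 -> L1 miss  d=D]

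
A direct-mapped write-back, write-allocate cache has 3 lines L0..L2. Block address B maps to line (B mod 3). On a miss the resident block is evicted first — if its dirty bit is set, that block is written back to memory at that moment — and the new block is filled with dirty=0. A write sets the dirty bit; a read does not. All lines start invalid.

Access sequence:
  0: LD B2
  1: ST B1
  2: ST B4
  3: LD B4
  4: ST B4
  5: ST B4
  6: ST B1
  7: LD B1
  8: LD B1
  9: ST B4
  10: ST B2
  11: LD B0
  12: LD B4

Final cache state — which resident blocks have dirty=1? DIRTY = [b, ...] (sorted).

0: R B2 → L2 miss [-]
1: W B1 → L1 miss [D]
2: W B4 → L1 miss wb→B1 [D]
3: R B4 → L1 hit [D]
4: W B4 → L1 hit [D]
5: W B4 → L1 hit [D]
6: W B1 → L1 miss wb→B4 [D]
7: R B1 → L1 hit [D]
8: R B1 → L1 hit [D]
9: W B4 → L1 miss wb→B1 [D]
10: W B2 → L2 hit [D]
11: R B0 → L0 miss [-]
12: R B4 → L1 hit [D]

DIRTY = [2, 4]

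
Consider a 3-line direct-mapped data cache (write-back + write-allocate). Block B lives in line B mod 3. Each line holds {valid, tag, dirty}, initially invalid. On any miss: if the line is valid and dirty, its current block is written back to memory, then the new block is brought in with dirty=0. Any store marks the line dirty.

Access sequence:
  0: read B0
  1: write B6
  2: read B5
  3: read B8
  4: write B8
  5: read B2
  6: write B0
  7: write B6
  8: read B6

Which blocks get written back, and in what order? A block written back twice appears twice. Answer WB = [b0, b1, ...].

WB = [8, 6, 0]

0: R B0 -> L0 miss  d=-]
1: W B6 -> L0 miss  d=D]
2: R B5 -> L2 miss  d=-]
3: R B8 -> L2 miss  d=-]
4: W B8 -> L2 hit  d=D]
5: R B2 -> L2 miss wb->B8  d=-]
6: W B0 -> L0 miss wb->B6  d=D]
7: W B6 -> L0 miss wb->B0  d=D]
8: R B6 -> L0 hit  d=D]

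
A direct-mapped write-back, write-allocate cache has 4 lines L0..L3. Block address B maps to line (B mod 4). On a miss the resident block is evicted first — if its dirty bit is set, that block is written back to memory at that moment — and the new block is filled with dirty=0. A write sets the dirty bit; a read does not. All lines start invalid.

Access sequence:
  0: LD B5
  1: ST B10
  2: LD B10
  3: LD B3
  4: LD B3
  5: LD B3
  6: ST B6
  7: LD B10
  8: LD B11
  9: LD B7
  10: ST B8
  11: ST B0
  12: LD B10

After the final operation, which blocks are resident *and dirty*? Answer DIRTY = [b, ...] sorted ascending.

0: R B5 -> L1 miss  d=-]
1: W B10 -> L2 miss  d=D]
2: R B10 -> L2 hit  d=D]
3: R B3 -> L3 miss  d=-]
4: R B3 -> L3 hit  d=-]
5: R B3 -> L3 hit  d=-]
6: W B6 -> L2 miss wb->B10  d=D]
7: R B10 -> L2 miss wb->B6  d=-]
8: R B11 -> L3 miss  d=-]
9: R B7 -> L3 miss  d=-]
10: W B8 -> L0 miss  d=D]
11: W B0 -> L0 miss wb->B8  d=D]
12: R B10 -> L2 hit  d=-]

DIRTY = [0]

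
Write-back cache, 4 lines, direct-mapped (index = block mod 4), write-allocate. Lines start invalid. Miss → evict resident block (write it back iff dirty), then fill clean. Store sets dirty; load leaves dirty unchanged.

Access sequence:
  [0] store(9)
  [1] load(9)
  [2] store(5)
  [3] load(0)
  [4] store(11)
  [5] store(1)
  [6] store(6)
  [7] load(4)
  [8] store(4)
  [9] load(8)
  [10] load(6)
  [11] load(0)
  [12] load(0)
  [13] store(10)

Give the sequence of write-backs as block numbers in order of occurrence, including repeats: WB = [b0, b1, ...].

0: W B9 → L1 miss [D]
1: R B9 → L1 hit [D]
2: W B5 → L1 miss wb→B9 [D]
3: R B0 → L0 miss [-]
4: W B11 → L3 miss [D]
5: W B1 → L1 miss wb→B5 [D]
6: W B6 → L2 miss [D]
7: R B4 → L0 miss [-]
8: W B4 → L0 hit [D]
9: R B8 → L0 miss wb→B4 [-]
10: R B6 → L2 hit [D]
11: R B0 → L0 miss [-]
12: R B0 → L0 hit [-]
13: W B10 → L2 miss wb→B6 [D]

WB = [9, 5, 4, 6]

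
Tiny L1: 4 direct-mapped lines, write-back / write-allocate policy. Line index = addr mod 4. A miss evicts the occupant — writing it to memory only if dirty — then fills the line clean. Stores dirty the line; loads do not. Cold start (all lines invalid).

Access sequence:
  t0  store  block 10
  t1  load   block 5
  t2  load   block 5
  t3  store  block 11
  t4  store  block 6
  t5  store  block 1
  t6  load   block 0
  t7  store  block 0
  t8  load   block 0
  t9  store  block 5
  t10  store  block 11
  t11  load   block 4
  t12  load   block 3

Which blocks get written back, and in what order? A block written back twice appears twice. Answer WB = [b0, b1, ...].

WB = [10, 1, 0, 11]

0: W B10 → L2 miss [D]
1: R B5 → L1 miss [-]
2: R B5 → L1 hit [-]
3: W B11 → L3 miss [D]
4: W B6 → L2 miss wb→B10 [D]
5: W B1 → L1 miss [D]
6: R B0 → L0 miss [-]
7: W B0 → L0 hit [D]
8: R B0 → L0 hit [D]
9: W B5 → L1 miss wb→B1 [D]
10: W B11 → L3 hit [D]
11: R B4 → L0 miss wb→B0 [-]
12: R B3 → L3 miss wb→B11 [-]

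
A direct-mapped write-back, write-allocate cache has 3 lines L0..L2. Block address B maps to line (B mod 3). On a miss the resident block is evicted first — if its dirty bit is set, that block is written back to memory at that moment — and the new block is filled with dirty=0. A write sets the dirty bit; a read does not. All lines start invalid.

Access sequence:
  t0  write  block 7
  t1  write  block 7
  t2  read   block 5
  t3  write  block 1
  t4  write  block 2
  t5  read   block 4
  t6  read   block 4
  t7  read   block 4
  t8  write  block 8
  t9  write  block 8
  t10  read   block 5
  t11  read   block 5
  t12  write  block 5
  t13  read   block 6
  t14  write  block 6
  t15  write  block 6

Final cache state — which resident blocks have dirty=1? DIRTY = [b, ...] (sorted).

DIRTY = [5, 6]

0: W B7 -> L1 miss  d=D]
1: W B7 -> L1 hit  d=D]
2: R B5 -> L2 miss  d=-]
3: W B1 -> L1 miss wb->B7  d=D]
4: W B2 -> L2 miss  d=D]
5: R B4 -> L1 miss wb->B1  d=-]
6: R B4 -> L1 hit  d=-]
7: R B4 -> L1 hit  d=-]
8: W B8 -> L2 miss wb->B2  d=D]
9: W B8 -> L2 hit  d=D]
10: R B5 -> L2 miss wb->B8  d=-]
11: R B5 -> L2 hit  d=-]
12: W B5 -> L2 hit  d=D]
13: R B6 -> L0 miss  d=-]
14: W B6 -> L0 hit  d=D]
15: W B6 -> L0 hit  d=D]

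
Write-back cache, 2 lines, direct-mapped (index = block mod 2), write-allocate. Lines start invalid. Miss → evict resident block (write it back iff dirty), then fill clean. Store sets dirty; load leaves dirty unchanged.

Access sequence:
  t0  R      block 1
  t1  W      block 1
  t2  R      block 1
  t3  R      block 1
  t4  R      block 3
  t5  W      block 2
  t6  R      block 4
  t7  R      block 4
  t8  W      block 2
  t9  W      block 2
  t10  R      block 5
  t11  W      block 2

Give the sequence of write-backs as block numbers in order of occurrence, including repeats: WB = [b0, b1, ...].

0: R B1 -> L1 miss  d=-]
1: W B1 -> L1 hit  d=D]
2: R B1 -> L1 hit  d=D]
3: R B1 -> L1 hit  d=D]
4: R B3 -> L1 miss wb->B1  d=-]
5: W B2 -> L0 miss  d=D]
6: R B4 -> L0 miss wb->B2  d=-]
7: R B4 -> L0 hit  d=-]
8: W B2 -> L0 miss  d=D]
9: W B2 -> L0 hit  d=D]
10: R B5 -> L1 miss  d=-]
11: W B2 -> L0 hit  d=D]

WB = [1, 2]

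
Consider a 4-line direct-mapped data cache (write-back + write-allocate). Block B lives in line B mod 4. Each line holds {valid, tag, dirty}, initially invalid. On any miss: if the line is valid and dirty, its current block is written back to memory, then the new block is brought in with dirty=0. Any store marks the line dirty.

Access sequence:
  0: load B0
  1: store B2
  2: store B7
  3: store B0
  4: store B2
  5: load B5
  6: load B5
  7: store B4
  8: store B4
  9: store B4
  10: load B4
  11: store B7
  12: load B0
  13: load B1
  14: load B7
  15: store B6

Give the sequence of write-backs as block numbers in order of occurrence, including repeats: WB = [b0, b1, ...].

  0 | R B0 → L0 miss [-]
  1 | W B2 → L2 miss [D]
  2 | W B7 → L3 miss [D]
  3 | W B0 → L0 hit [D]
  4 | W B2 → L2 hit [D]
  5 | R B5 → L1 miss [-]
  6 | R B5 → L1 hit [-]
  7 | W B4 → L0 miss wb→B0 [D]
  8 | W B4 → L0 hit [D]
  9 | W B4 → L0 hit [D]
  10 | R B4 → L0 hit [D]
  11 | W B7 → L3 hit [D]
  12 | R B0 → L0 miss wb→B4 [-]
  13 | R B1 → L1 miss [-]
  14 | R B7 → L3 hit [D]
  15 | W B6 → L2 miss wb→B2 [D]

WB = [0, 4, 2]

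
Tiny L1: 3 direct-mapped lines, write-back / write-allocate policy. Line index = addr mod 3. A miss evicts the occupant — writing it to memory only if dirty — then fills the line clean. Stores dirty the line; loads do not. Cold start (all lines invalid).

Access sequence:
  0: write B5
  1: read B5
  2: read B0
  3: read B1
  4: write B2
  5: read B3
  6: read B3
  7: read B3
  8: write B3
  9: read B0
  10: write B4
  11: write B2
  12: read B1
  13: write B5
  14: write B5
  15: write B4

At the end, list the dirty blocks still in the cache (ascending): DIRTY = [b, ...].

0: W B5 → L2 miss [D]
1: R B5 → L2 hit [D]
2: R B0 → L0 miss [-]
3: R B1 → L1 miss [-]
4: W B2 → L2 miss wb→B5 [D]
5: R B3 → L0 miss [-]
6: R B3 → L0 hit [-]
7: R B3 → L0 hit [-]
8: W B3 → L0 hit [D]
9: R B0 → L0 miss wb→B3 [-]
10: W B4 → L1 miss [D]
11: W B2 → L2 hit [D]
12: R B1 → L1 miss wb→B4 [-]
13: W B5 → L2 miss wb→B2 [D]
14: W B5 → L2 hit [D]
15: W B4 → L1 miss [D]

DIRTY = [4, 5]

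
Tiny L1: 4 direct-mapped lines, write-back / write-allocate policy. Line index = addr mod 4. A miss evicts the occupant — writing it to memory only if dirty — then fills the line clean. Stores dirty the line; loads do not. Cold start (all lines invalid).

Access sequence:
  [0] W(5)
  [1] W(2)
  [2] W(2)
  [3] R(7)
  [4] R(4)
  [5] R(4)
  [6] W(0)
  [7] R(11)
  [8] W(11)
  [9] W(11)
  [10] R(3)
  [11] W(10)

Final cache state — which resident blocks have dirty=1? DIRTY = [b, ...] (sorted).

DIRTY = [0, 5, 10]

0: W B5 -> L1 miss  d=D]
1: W B2 -> L2 miss  d=D]
2: W B2 -> L2 hit  d=D]
3: R B7 -> L3 miss  d=-]
4: R B4 -> L0 miss  d=-]
5: R B4 -> L0 hit  d=-]
6: W B0 -> L0 miss  d=D]
7: R B11 -> L3 miss  d=-]
8: W B11 -> L3 hit  d=D]
9: W B11 -> L3 hit  d=D]
10: R B3 -> L3 miss wb->B11  d=-]
11: W B10 -> L2 miss wb->B2  d=D]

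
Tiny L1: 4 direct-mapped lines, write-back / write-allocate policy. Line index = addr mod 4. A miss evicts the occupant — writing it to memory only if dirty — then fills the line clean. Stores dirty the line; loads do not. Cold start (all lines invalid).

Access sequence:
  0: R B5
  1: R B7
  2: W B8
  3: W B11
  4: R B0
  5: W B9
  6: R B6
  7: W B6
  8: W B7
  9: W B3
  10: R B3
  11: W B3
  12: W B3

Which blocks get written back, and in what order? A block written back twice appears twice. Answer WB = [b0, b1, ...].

  0 | R B5 → L1 miss [-]
  1 | R B7 → L3 miss [-]
  2 | W B8 → L0 miss [D]
  3 | W B11 → L3 miss [D]
  4 | R B0 → L0 miss wb→B8 [-]
  5 | W B9 → L1 miss [D]
  6 | R B6 → L2 miss [-]
  7 | W B6 → L2 hit [D]
  8 | W B7 → L3 miss wb→B11 [D]
  9 | W B3 → L3 miss wb→B7 [D]
  10 | R B3 → L3 hit [D]
  11 | W B3 → L3 hit [D]
  12 | W B3 → L3 hit [D]

WB = [8, 11, 7]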